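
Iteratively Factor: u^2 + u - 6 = (u + 3)*(u - 2)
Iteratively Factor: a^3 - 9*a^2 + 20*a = (a)*(a^2 - 9*a + 20) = a*(a - 4)*(a - 5)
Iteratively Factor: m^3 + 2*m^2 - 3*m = (m)*(m^2 + 2*m - 3) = m*(m + 3)*(m - 1)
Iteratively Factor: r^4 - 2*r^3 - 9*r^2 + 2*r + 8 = (r + 1)*(r^3 - 3*r^2 - 6*r + 8) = (r - 1)*(r + 1)*(r^2 - 2*r - 8) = (r - 4)*(r - 1)*(r + 1)*(r + 2)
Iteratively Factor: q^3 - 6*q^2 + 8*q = (q)*(q^2 - 6*q + 8) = q*(q - 4)*(q - 2)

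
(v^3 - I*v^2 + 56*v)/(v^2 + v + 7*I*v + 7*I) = v*(v - 8*I)/(v + 1)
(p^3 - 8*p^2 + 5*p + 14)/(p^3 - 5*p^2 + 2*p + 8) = (p - 7)/(p - 4)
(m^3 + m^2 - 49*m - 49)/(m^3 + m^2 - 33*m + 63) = (m^2 - 6*m - 7)/(m^2 - 6*m + 9)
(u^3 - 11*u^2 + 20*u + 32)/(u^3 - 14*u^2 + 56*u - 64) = (u + 1)/(u - 2)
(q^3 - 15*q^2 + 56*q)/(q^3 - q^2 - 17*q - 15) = q*(-q^2 + 15*q - 56)/(-q^3 + q^2 + 17*q + 15)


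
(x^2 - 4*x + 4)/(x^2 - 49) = (x^2 - 4*x + 4)/(x^2 - 49)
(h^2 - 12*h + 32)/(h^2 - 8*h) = (h - 4)/h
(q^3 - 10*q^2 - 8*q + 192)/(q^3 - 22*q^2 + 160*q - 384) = (q + 4)/(q - 8)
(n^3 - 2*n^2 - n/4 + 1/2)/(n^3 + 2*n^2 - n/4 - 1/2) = (n - 2)/(n + 2)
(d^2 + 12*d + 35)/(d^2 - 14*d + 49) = (d^2 + 12*d + 35)/(d^2 - 14*d + 49)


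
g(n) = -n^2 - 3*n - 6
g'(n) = -2*n - 3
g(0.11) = -6.34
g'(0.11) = -3.22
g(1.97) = -15.79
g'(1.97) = -6.94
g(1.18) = -10.93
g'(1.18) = -5.36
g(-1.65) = -3.77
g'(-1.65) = 0.30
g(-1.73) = -3.80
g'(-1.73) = 0.46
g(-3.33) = -7.10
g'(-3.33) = 3.66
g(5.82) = -57.33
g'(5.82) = -14.64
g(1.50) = -12.75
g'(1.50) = -6.00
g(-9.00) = -60.00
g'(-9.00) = 15.00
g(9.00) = -114.00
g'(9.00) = -21.00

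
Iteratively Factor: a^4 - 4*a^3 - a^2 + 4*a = (a)*(a^3 - 4*a^2 - a + 4) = a*(a + 1)*(a^2 - 5*a + 4) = a*(a - 4)*(a + 1)*(a - 1)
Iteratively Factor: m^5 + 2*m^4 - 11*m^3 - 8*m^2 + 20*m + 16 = (m + 4)*(m^4 - 2*m^3 - 3*m^2 + 4*m + 4) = (m - 2)*(m + 4)*(m^3 - 3*m - 2) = (m - 2)^2*(m + 4)*(m^2 + 2*m + 1) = (m - 2)^2*(m + 1)*(m + 4)*(m + 1)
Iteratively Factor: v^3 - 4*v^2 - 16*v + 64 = (v - 4)*(v^2 - 16) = (v - 4)*(v + 4)*(v - 4)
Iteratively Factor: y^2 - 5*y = (y)*(y - 5)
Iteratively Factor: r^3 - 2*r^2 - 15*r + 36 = (r - 3)*(r^2 + r - 12) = (r - 3)^2*(r + 4)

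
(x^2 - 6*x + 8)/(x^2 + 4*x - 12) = (x - 4)/(x + 6)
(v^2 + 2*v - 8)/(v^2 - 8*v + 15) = (v^2 + 2*v - 8)/(v^2 - 8*v + 15)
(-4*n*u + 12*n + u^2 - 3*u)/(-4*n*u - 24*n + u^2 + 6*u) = (u - 3)/(u + 6)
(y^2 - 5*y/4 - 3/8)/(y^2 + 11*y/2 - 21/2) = (y + 1/4)/(y + 7)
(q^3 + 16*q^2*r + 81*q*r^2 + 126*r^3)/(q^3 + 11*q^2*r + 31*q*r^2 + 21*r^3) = (q + 6*r)/(q + r)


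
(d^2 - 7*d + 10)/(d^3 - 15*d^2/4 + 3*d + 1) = 4*(d - 5)/(4*d^2 - 7*d - 2)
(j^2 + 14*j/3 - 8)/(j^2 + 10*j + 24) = (j - 4/3)/(j + 4)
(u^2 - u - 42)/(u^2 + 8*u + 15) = (u^2 - u - 42)/(u^2 + 8*u + 15)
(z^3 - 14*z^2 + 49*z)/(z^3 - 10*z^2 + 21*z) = (z - 7)/(z - 3)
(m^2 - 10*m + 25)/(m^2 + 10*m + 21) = (m^2 - 10*m + 25)/(m^2 + 10*m + 21)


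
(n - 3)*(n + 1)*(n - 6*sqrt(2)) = n^3 - 6*sqrt(2)*n^2 - 2*n^2 - 3*n + 12*sqrt(2)*n + 18*sqrt(2)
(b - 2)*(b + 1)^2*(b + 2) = b^4 + 2*b^3 - 3*b^2 - 8*b - 4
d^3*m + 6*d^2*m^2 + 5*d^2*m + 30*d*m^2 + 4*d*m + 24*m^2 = (d + 4)*(d + 6*m)*(d*m + m)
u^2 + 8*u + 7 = (u + 1)*(u + 7)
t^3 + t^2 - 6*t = t*(t - 2)*(t + 3)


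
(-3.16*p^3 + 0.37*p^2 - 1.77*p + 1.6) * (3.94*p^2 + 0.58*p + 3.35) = -12.4504*p^5 - 0.375*p^4 - 17.3452*p^3 + 6.5169*p^2 - 5.0015*p + 5.36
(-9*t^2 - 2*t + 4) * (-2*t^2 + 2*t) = 18*t^4 - 14*t^3 - 12*t^2 + 8*t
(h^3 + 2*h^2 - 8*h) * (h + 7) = h^4 + 9*h^3 + 6*h^2 - 56*h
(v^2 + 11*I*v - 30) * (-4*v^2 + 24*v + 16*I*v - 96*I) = -4*v^4 + 24*v^3 - 28*I*v^3 - 56*v^2 + 168*I*v^2 + 336*v - 480*I*v + 2880*I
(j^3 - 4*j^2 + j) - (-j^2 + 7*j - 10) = j^3 - 3*j^2 - 6*j + 10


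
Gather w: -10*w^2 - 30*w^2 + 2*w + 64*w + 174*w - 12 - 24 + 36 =-40*w^2 + 240*w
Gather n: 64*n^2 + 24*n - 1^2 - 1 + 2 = 64*n^2 + 24*n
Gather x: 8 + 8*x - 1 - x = 7*x + 7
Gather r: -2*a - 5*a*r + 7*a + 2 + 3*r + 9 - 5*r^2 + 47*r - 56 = 5*a - 5*r^2 + r*(50 - 5*a) - 45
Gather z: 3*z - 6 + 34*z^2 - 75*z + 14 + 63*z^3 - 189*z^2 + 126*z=63*z^3 - 155*z^2 + 54*z + 8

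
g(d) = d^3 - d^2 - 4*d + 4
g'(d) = 3*d^2 - 2*d - 4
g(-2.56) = -9.09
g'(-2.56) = 20.78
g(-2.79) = -14.34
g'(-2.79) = 24.93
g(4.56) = 59.79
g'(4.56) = 49.26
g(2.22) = 1.13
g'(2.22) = 6.35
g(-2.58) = -9.51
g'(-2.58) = 21.13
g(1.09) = -0.25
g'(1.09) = -2.62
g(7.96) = 413.16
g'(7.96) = 170.16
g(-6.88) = -341.48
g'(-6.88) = 151.76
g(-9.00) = -770.00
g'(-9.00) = 257.00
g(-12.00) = -1820.00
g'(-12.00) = 452.00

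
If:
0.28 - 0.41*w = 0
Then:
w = 0.68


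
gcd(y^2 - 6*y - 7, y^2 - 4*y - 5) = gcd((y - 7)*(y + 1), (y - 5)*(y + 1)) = y + 1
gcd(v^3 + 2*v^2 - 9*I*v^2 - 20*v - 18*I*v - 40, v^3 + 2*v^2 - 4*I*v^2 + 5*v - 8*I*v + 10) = v^2 + v*(2 - 5*I) - 10*I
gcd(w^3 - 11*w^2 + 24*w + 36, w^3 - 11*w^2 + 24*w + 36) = w^3 - 11*w^2 + 24*w + 36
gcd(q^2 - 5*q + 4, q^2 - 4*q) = q - 4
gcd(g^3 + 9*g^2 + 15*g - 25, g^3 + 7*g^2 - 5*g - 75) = g^2 + 10*g + 25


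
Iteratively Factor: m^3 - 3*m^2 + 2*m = (m)*(m^2 - 3*m + 2) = m*(m - 2)*(m - 1)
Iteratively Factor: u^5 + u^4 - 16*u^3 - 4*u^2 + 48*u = (u)*(u^4 + u^3 - 16*u^2 - 4*u + 48) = u*(u + 4)*(u^3 - 3*u^2 - 4*u + 12) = u*(u + 2)*(u + 4)*(u^2 - 5*u + 6) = u*(u - 3)*(u + 2)*(u + 4)*(u - 2)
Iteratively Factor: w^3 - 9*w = (w + 3)*(w^2 - 3*w) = w*(w + 3)*(w - 3)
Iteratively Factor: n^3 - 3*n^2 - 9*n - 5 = (n + 1)*(n^2 - 4*n - 5) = (n - 5)*(n + 1)*(n + 1)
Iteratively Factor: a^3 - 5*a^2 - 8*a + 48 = (a + 3)*(a^2 - 8*a + 16) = (a - 4)*(a + 3)*(a - 4)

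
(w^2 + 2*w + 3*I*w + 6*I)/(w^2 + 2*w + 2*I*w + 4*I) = (w + 3*I)/(w + 2*I)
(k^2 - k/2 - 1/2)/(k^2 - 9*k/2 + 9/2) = (2*k^2 - k - 1)/(2*k^2 - 9*k + 9)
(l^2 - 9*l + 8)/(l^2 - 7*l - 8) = (l - 1)/(l + 1)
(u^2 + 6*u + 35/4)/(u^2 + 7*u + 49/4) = (2*u + 5)/(2*u + 7)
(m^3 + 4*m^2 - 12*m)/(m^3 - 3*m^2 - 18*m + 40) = m*(m + 6)/(m^2 - m - 20)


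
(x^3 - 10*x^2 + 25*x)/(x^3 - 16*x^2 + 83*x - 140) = x*(x - 5)/(x^2 - 11*x + 28)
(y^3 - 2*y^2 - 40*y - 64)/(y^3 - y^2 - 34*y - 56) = (y - 8)/(y - 7)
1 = 1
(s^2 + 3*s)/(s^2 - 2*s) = (s + 3)/(s - 2)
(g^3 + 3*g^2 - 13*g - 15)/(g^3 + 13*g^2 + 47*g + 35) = (g - 3)/(g + 7)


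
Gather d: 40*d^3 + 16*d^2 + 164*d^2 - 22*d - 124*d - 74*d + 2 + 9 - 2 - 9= 40*d^3 + 180*d^2 - 220*d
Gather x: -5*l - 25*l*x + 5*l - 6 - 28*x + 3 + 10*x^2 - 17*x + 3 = 10*x^2 + x*(-25*l - 45)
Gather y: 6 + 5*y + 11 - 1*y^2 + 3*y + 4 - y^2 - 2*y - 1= -2*y^2 + 6*y + 20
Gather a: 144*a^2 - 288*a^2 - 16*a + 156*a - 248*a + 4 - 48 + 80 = -144*a^2 - 108*a + 36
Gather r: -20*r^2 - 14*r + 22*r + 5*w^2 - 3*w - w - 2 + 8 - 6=-20*r^2 + 8*r + 5*w^2 - 4*w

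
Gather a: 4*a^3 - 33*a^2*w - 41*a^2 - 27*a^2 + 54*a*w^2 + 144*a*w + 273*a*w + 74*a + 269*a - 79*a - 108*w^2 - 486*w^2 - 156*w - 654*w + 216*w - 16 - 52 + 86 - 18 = 4*a^3 + a^2*(-33*w - 68) + a*(54*w^2 + 417*w + 264) - 594*w^2 - 594*w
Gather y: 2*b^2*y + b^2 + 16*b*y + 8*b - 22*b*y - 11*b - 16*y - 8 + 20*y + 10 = b^2 - 3*b + y*(2*b^2 - 6*b + 4) + 2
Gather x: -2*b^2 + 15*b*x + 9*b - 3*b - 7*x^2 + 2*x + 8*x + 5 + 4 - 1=-2*b^2 + 6*b - 7*x^2 + x*(15*b + 10) + 8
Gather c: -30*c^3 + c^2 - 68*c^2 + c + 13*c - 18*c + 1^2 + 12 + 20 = -30*c^3 - 67*c^2 - 4*c + 33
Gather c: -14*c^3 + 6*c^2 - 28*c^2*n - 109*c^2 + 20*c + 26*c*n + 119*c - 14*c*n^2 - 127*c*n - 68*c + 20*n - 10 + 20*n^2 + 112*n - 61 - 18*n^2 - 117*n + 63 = -14*c^3 + c^2*(-28*n - 103) + c*(-14*n^2 - 101*n + 71) + 2*n^2 + 15*n - 8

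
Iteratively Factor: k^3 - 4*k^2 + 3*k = (k - 1)*(k^2 - 3*k) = k*(k - 1)*(k - 3)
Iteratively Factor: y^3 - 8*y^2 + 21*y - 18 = (y - 2)*(y^2 - 6*y + 9) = (y - 3)*(y - 2)*(y - 3)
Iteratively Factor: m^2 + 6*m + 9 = (m + 3)*(m + 3)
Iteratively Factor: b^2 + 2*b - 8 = (b + 4)*(b - 2)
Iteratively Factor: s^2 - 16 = (s + 4)*(s - 4)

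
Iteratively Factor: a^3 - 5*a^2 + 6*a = (a - 2)*(a^2 - 3*a) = (a - 3)*(a - 2)*(a)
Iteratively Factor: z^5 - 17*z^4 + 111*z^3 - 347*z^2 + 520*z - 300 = (z - 2)*(z^4 - 15*z^3 + 81*z^2 - 185*z + 150) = (z - 3)*(z - 2)*(z^3 - 12*z^2 + 45*z - 50) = (z - 3)*(z - 2)^2*(z^2 - 10*z + 25) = (z - 5)*(z - 3)*(z - 2)^2*(z - 5)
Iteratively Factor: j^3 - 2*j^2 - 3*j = (j)*(j^2 - 2*j - 3) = j*(j + 1)*(j - 3)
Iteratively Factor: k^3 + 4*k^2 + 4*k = (k)*(k^2 + 4*k + 4) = k*(k + 2)*(k + 2)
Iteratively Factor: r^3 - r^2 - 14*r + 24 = (r - 3)*(r^2 + 2*r - 8) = (r - 3)*(r - 2)*(r + 4)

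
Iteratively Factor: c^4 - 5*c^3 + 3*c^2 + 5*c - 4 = (c - 1)*(c^3 - 4*c^2 - c + 4) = (c - 1)*(c + 1)*(c^2 - 5*c + 4) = (c - 1)^2*(c + 1)*(c - 4)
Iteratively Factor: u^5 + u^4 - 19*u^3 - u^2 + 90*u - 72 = (u - 1)*(u^4 + 2*u^3 - 17*u^2 - 18*u + 72) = (u - 2)*(u - 1)*(u^3 + 4*u^2 - 9*u - 36) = (u - 2)*(u - 1)*(u + 4)*(u^2 - 9) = (u - 2)*(u - 1)*(u + 3)*(u + 4)*(u - 3)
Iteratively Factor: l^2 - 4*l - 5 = (l - 5)*(l + 1)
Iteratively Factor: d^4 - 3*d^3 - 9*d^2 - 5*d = (d + 1)*(d^3 - 4*d^2 - 5*d) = (d + 1)^2*(d^2 - 5*d) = (d - 5)*(d + 1)^2*(d)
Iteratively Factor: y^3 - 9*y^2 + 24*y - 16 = (y - 4)*(y^2 - 5*y + 4) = (y - 4)^2*(y - 1)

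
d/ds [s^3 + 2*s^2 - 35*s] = 3*s^2 + 4*s - 35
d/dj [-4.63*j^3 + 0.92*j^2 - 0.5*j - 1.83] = -13.89*j^2 + 1.84*j - 0.5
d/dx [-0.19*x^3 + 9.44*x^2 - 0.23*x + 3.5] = -0.57*x^2 + 18.88*x - 0.23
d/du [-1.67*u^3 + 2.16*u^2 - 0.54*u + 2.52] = -5.01*u^2 + 4.32*u - 0.54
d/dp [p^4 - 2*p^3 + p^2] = 2*p*(2*p^2 - 3*p + 1)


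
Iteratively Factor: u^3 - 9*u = (u - 3)*(u^2 + 3*u) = u*(u - 3)*(u + 3)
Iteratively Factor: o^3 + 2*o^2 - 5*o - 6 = (o + 1)*(o^2 + o - 6) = (o - 2)*(o + 1)*(o + 3)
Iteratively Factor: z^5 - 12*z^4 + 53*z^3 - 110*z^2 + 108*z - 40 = (z - 2)*(z^4 - 10*z^3 + 33*z^2 - 44*z + 20) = (z - 2)^2*(z^3 - 8*z^2 + 17*z - 10) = (z - 5)*(z - 2)^2*(z^2 - 3*z + 2) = (z - 5)*(z - 2)^2*(z - 1)*(z - 2)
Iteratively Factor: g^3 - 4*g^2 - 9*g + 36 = (g - 4)*(g^2 - 9) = (g - 4)*(g - 3)*(g + 3)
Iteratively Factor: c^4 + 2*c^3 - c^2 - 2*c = (c + 2)*(c^3 - c) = (c - 1)*(c + 2)*(c^2 + c) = c*(c - 1)*(c + 2)*(c + 1)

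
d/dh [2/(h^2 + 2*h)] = 4*(-h - 1)/(h^2*(h + 2)^2)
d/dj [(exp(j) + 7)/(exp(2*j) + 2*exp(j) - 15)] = (-2*(exp(j) + 1)*(exp(j) + 7) + exp(2*j) + 2*exp(j) - 15)*exp(j)/(exp(2*j) + 2*exp(j) - 15)^2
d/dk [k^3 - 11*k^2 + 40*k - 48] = 3*k^2 - 22*k + 40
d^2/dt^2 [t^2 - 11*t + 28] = 2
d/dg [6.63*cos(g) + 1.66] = -6.63*sin(g)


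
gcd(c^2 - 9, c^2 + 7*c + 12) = c + 3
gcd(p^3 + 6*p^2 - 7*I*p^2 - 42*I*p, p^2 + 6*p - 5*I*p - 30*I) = p + 6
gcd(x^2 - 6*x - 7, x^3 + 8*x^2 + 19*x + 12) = x + 1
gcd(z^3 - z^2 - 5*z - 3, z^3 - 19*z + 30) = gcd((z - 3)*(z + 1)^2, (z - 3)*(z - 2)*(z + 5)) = z - 3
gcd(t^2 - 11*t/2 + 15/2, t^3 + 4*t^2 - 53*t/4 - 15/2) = t - 5/2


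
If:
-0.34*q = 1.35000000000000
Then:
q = -3.97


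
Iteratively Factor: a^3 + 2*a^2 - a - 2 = (a + 2)*(a^2 - 1) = (a + 1)*(a + 2)*(a - 1)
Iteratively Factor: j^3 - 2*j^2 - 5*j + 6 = (j - 1)*(j^2 - j - 6) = (j - 3)*(j - 1)*(j + 2)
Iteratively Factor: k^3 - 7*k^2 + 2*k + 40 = (k - 5)*(k^2 - 2*k - 8) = (k - 5)*(k + 2)*(k - 4)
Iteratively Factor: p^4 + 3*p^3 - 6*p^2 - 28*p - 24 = (p + 2)*(p^3 + p^2 - 8*p - 12) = (p - 3)*(p + 2)*(p^2 + 4*p + 4) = (p - 3)*(p + 2)^2*(p + 2)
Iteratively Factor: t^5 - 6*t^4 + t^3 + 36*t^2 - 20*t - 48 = (t - 2)*(t^4 - 4*t^3 - 7*t^2 + 22*t + 24) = (t - 2)*(t + 1)*(t^3 - 5*t^2 - 2*t + 24) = (t - 3)*(t - 2)*(t + 1)*(t^2 - 2*t - 8) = (t - 4)*(t - 3)*(t - 2)*(t + 1)*(t + 2)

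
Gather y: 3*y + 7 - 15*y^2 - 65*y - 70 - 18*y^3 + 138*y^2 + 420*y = -18*y^3 + 123*y^2 + 358*y - 63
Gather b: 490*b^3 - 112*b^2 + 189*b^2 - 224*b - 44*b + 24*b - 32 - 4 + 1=490*b^3 + 77*b^2 - 244*b - 35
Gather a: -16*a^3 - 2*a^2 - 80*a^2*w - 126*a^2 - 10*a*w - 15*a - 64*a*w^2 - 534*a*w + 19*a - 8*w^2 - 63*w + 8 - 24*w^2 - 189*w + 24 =-16*a^3 + a^2*(-80*w - 128) + a*(-64*w^2 - 544*w + 4) - 32*w^2 - 252*w + 32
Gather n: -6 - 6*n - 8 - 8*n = -14*n - 14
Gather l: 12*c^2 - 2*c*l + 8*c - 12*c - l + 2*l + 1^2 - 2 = 12*c^2 - 4*c + l*(1 - 2*c) - 1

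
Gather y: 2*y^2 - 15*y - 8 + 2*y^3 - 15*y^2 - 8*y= 2*y^3 - 13*y^2 - 23*y - 8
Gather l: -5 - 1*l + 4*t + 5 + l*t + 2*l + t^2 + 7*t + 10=l*(t + 1) + t^2 + 11*t + 10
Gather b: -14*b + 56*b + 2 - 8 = 42*b - 6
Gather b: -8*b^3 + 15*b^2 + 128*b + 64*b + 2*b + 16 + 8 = -8*b^3 + 15*b^2 + 194*b + 24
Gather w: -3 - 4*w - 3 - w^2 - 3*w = -w^2 - 7*w - 6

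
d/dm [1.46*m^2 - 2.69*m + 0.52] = 2.92*m - 2.69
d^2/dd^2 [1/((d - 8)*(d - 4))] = 2*((d - 8)^2 + (d - 8)*(d - 4) + (d - 4)^2)/((d - 8)^3*(d - 4)^3)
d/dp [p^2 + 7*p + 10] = 2*p + 7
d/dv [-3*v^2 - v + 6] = -6*v - 1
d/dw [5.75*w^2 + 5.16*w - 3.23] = 11.5*w + 5.16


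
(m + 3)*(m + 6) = m^2 + 9*m + 18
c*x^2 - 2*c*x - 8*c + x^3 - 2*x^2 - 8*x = (c + x)*(x - 4)*(x + 2)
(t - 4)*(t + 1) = t^2 - 3*t - 4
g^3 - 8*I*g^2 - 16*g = g*(g - 4*I)^2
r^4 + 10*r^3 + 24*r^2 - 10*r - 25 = (r - 1)*(r + 1)*(r + 5)^2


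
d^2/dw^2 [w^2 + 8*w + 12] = 2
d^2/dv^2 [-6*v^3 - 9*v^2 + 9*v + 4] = -36*v - 18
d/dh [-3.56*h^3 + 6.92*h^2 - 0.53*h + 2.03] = -10.68*h^2 + 13.84*h - 0.53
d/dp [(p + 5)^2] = 2*p + 10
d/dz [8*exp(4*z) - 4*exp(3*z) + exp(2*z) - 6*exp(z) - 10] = 2*(16*exp(3*z) - 6*exp(2*z) + exp(z) - 3)*exp(z)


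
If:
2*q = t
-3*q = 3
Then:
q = -1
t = -2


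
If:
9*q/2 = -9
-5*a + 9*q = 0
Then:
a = -18/5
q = -2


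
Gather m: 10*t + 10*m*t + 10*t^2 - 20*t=10*m*t + 10*t^2 - 10*t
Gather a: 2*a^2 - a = 2*a^2 - a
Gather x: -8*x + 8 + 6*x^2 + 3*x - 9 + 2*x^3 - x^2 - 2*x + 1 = 2*x^3 + 5*x^2 - 7*x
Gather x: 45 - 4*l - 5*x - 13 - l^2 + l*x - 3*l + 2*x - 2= -l^2 - 7*l + x*(l - 3) + 30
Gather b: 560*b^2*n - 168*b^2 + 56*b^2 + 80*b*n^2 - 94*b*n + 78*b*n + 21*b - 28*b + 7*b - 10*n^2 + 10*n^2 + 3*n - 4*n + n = b^2*(560*n - 112) + b*(80*n^2 - 16*n)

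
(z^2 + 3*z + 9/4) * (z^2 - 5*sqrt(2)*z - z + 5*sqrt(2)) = z^4 - 5*sqrt(2)*z^3 + 2*z^3 - 10*sqrt(2)*z^2 - 3*z^2/4 - 9*z/4 + 15*sqrt(2)*z/4 + 45*sqrt(2)/4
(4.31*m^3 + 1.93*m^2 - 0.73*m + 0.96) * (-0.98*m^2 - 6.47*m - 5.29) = -4.2238*m^5 - 29.7771*m^4 - 34.5716*m^3 - 6.4274*m^2 - 2.3495*m - 5.0784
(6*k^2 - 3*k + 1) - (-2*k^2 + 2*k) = 8*k^2 - 5*k + 1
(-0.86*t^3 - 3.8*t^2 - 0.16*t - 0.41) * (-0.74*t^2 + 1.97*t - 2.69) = 0.6364*t^5 + 1.1178*t^4 - 5.0542*t^3 + 10.2102*t^2 - 0.3773*t + 1.1029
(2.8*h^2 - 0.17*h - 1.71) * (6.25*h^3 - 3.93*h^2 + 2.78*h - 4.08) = 17.5*h^5 - 12.0665*h^4 - 2.2354*h^3 - 5.1763*h^2 - 4.0602*h + 6.9768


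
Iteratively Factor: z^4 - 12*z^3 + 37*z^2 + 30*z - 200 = (z - 4)*(z^3 - 8*z^2 + 5*z + 50) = (z - 5)*(z - 4)*(z^2 - 3*z - 10) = (z - 5)*(z - 4)*(z + 2)*(z - 5)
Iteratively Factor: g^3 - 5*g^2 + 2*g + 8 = (g - 2)*(g^2 - 3*g - 4) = (g - 4)*(g - 2)*(g + 1)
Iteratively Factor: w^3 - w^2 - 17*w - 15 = (w + 3)*(w^2 - 4*w - 5) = (w + 1)*(w + 3)*(w - 5)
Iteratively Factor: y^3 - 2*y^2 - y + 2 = (y - 1)*(y^2 - y - 2) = (y - 1)*(y + 1)*(y - 2)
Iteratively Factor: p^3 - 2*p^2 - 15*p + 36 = (p + 4)*(p^2 - 6*p + 9) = (p - 3)*(p + 4)*(p - 3)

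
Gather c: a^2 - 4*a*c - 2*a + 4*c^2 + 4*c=a^2 - 2*a + 4*c^2 + c*(4 - 4*a)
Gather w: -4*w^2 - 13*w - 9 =-4*w^2 - 13*w - 9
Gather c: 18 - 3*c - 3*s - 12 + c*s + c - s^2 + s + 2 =c*(s - 2) - s^2 - 2*s + 8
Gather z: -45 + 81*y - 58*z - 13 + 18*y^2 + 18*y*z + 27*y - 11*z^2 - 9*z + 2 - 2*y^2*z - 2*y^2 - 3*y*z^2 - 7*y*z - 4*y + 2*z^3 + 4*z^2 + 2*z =16*y^2 + 104*y + 2*z^3 + z^2*(-3*y - 7) + z*(-2*y^2 + 11*y - 65) - 56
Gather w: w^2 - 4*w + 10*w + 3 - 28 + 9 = w^2 + 6*w - 16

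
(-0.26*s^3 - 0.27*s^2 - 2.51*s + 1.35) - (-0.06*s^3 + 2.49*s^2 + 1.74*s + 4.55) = -0.2*s^3 - 2.76*s^2 - 4.25*s - 3.2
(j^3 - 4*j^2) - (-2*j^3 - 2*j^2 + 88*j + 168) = 3*j^3 - 2*j^2 - 88*j - 168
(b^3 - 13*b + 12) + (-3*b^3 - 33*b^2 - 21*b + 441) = -2*b^3 - 33*b^2 - 34*b + 453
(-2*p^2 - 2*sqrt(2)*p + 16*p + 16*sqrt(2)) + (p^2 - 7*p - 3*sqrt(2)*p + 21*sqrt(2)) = -p^2 - 5*sqrt(2)*p + 9*p + 37*sqrt(2)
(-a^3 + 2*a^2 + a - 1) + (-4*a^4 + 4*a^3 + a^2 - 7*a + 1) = -4*a^4 + 3*a^3 + 3*a^2 - 6*a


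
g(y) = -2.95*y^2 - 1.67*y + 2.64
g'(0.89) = -6.92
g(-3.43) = -26.34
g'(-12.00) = 69.13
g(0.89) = -1.18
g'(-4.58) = 25.35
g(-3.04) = -19.55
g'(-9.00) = 51.43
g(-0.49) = 2.75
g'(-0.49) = 1.22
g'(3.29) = -21.08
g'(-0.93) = 3.82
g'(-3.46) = 18.74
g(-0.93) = 1.64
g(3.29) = -34.79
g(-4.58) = -51.59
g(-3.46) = -26.90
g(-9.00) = -221.28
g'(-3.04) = 16.27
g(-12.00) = -402.12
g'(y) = -5.9*y - 1.67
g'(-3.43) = 18.57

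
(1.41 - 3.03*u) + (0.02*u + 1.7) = 3.11 - 3.01*u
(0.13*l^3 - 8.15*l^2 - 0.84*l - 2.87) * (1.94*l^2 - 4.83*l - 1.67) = 0.2522*l^5 - 16.4389*l^4 + 37.5178*l^3 + 12.0999*l^2 + 15.2649*l + 4.7929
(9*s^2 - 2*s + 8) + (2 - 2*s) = 9*s^2 - 4*s + 10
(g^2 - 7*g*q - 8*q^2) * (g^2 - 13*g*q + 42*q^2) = g^4 - 20*g^3*q + 125*g^2*q^2 - 190*g*q^3 - 336*q^4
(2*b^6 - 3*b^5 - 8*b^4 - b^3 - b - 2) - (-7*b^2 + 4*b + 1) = 2*b^6 - 3*b^5 - 8*b^4 - b^3 + 7*b^2 - 5*b - 3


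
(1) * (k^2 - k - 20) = k^2 - k - 20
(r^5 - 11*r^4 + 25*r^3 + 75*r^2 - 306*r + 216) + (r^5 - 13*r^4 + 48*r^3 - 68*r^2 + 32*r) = 2*r^5 - 24*r^4 + 73*r^3 + 7*r^2 - 274*r + 216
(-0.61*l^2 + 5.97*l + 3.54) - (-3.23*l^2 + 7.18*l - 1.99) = 2.62*l^2 - 1.21*l + 5.53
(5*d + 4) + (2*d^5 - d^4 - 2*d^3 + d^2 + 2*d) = 2*d^5 - d^4 - 2*d^3 + d^2 + 7*d + 4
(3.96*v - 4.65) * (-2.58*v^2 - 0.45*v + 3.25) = -10.2168*v^3 + 10.215*v^2 + 14.9625*v - 15.1125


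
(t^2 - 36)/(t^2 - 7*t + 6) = (t + 6)/(t - 1)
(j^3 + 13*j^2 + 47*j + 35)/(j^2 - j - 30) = (j^2 + 8*j + 7)/(j - 6)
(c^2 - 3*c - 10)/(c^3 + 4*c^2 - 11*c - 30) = (c - 5)/(c^2 + 2*c - 15)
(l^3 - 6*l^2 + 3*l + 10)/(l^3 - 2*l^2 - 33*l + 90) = (l^2 - l - 2)/(l^2 + 3*l - 18)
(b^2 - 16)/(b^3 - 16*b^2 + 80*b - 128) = (b + 4)/(b^2 - 12*b + 32)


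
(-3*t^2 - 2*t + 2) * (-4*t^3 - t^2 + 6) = 12*t^5 + 11*t^4 - 6*t^3 - 20*t^2 - 12*t + 12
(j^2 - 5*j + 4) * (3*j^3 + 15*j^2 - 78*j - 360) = 3*j^5 - 141*j^3 + 90*j^2 + 1488*j - 1440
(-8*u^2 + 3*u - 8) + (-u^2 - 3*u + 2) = -9*u^2 - 6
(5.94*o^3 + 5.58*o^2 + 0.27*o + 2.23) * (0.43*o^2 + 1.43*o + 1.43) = 2.5542*o^5 + 10.8936*o^4 + 16.5897*o^3 + 9.3244*o^2 + 3.575*o + 3.1889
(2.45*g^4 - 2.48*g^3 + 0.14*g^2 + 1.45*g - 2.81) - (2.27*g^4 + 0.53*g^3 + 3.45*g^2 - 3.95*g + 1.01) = 0.18*g^4 - 3.01*g^3 - 3.31*g^2 + 5.4*g - 3.82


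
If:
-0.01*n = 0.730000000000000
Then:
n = -73.00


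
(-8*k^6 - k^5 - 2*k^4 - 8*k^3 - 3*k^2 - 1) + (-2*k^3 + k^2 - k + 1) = -8*k^6 - k^5 - 2*k^4 - 10*k^3 - 2*k^2 - k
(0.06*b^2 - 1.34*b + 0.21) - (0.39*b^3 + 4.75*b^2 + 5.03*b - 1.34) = -0.39*b^3 - 4.69*b^2 - 6.37*b + 1.55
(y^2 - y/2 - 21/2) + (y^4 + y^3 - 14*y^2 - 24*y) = y^4 + y^3 - 13*y^2 - 49*y/2 - 21/2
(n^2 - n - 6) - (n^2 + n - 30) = 24 - 2*n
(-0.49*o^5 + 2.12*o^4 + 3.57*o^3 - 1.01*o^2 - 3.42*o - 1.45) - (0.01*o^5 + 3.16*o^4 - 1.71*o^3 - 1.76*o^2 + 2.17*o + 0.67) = -0.5*o^5 - 1.04*o^4 + 5.28*o^3 + 0.75*o^2 - 5.59*o - 2.12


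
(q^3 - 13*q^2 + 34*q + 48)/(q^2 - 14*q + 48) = q + 1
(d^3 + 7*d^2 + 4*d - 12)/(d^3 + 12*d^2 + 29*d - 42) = (d + 2)/(d + 7)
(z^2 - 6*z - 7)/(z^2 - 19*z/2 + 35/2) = 2*(z + 1)/(2*z - 5)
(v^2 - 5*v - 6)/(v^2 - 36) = (v + 1)/(v + 6)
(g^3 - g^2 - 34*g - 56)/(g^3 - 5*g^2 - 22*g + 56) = (g + 2)/(g - 2)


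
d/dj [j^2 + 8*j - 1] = 2*j + 8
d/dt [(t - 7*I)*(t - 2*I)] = 2*t - 9*I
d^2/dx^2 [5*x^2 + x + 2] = 10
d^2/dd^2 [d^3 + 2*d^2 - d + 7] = 6*d + 4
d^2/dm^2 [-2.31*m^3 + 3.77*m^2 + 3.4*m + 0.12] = 7.54 - 13.86*m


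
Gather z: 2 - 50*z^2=2 - 50*z^2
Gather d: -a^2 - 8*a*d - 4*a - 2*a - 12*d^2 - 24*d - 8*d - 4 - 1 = -a^2 - 6*a - 12*d^2 + d*(-8*a - 32) - 5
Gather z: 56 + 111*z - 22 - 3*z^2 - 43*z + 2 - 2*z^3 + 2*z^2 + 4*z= -2*z^3 - z^2 + 72*z + 36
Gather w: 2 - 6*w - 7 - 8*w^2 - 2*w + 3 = -8*w^2 - 8*w - 2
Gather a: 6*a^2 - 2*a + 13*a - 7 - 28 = 6*a^2 + 11*a - 35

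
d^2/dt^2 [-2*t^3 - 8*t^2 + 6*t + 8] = -12*t - 16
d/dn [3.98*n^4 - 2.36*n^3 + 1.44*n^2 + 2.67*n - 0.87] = 15.92*n^3 - 7.08*n^2 + 2.88*n + 2.67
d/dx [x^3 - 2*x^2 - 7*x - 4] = 3*x^2 - 4*x - 7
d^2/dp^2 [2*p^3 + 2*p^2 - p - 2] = 12*p + 4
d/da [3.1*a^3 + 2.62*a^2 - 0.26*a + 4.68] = 9.3*a^2 + 5.24*a - 0.26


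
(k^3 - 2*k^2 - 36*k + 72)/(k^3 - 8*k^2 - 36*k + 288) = (k - 2)/(k - 8)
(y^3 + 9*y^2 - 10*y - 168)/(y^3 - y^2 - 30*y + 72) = (y + 7)/(y - 3)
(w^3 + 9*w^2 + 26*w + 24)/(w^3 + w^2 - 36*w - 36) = (w^3 + 9*w^2 + 26*w + 24)/(w^3 + w^2 - 36*w - 36)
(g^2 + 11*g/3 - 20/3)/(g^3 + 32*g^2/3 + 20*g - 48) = (g + 5)/(g^2 + 12*g + 36)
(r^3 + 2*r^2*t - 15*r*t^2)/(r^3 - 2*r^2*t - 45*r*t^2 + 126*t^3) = r*(r + 5*t)/(r^2 + r*t - 42*t^2)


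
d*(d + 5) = d^2 + 5*d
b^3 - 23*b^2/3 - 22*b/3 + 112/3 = (b - 8)*(b - 2)*(b + 7/3)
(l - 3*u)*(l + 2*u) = l^2 - l*u - 6*u^2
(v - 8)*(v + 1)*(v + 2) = v^3 - 5*v^2 - 22*v - 16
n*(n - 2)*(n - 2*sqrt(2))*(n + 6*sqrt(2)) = n^4 - 2*n^3 + 4*sqrt(2)*n^3 - 24*n^2 - 8*sqrt(2)*n^2 + 48*n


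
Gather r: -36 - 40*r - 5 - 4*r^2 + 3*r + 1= -4*r^2 - 37*r - 40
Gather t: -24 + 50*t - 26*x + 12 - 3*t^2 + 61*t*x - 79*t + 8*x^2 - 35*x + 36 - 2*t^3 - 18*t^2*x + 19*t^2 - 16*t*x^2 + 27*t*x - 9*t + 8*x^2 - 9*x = -2*t^3 + t^2*(16 - 18*x) + t*(-16*x^2 + 88*x - 38) + 16*x^2 - 70*x + 24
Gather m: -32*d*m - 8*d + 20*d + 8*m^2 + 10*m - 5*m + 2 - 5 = 12*d + 8*m^2 + m*(5 - 32*d) - 3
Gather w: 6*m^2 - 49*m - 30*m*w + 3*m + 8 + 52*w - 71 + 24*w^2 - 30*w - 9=6*m^2 - 46*m + 24*w^2 + w*(22 - 30*m) - 72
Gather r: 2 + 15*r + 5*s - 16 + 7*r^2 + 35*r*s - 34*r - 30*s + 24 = 7*r^2 + r*(35*s - 19) - 25*s + 10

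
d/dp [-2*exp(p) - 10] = -2*exp(p)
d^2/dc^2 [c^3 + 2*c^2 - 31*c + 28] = 6*c + 4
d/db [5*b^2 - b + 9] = 10*b - 1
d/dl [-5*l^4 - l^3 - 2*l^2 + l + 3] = -20*l^3 - 3*l^2 - 4*l + 1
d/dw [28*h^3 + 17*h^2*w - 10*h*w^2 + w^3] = 17*h^2 - 20*h*w + 3*w^2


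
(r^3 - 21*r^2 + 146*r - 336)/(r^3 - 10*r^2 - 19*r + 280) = (r - 6)/(r + 5)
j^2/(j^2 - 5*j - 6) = j^2/(j^2 - 5*j - 6)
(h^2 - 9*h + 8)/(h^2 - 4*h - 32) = (h - 1)/(h + 4)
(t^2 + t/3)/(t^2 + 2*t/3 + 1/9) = 3*t/(3*t + 1)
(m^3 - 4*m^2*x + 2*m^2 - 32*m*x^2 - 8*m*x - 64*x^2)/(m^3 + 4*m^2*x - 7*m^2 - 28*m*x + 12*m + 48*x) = (m^2 - 8*m*x + 2*m - 16*x)/(m^2 - 7*m + 12)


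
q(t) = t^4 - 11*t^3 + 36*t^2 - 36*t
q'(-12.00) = -12564.00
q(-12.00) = 45360.00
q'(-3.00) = -657.00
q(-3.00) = 810.00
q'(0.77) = 1.70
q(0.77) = -11.05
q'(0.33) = -15.69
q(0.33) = -8.34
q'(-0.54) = -85.13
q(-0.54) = 31.75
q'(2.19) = 5.42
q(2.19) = 1.28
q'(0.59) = -4.19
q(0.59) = -10.85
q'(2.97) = -8.46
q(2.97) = 0.26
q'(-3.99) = -1102.73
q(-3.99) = 1668.95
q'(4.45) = -16.60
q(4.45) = -24.50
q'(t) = 4*t^3 - 33*t^2 + 72*t - 36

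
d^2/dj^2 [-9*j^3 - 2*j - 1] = -54*j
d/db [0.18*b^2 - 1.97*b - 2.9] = 0.36*b - 1.97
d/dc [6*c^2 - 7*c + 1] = 12*c - 7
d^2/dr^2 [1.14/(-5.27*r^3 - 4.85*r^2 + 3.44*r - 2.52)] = ((36.0468*r + 11.058)*(5.27*r^3 + 4.85*r^2 - 3.44*r + 2.52) - 1.14*(15.81*r^2 + 9.7*r - 3.44)*(31.62*r^2 + 19.4*r - 6.88))/(5.27*r^3 + 4.85*r^2 - 3.44*r + 2.52)^3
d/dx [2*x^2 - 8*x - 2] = 4*x - 8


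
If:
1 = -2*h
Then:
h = -1/2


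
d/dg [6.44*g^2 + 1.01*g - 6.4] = 12.88*g + 1.01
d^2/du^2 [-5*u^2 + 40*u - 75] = -10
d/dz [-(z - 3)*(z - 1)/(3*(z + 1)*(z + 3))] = 8*(3 - z^2)/(3*(z^4 + 8*z^3 + 22*z^2 + 24*z + 9))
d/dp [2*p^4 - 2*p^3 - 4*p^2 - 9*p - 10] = 8*p^3 - 6*p^2 - 8*p - 9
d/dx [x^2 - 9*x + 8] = 2*x - 9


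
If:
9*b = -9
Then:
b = -1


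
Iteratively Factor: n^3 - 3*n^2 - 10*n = (n)*(n^2 - 3*n - 10) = n*(n - 5)*(n + 2)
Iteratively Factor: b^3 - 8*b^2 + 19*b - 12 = (b - 4)*(b^2 - 4*b + 3) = (b - 4)*(b - 1)*(b - 3)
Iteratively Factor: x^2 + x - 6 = (x - 2)*(x + 3)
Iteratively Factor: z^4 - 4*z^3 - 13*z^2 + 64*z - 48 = (z + 4)*(z^3 - 8*z^2 + 19*z - 12) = (z - 4)*(z + 4)*(z^2 - 4*z + 3) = (z - 4)*(z - 3)*(z + 4)*(z - 1)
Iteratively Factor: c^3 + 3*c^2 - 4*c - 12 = (c + 3)*(c^2 - 4) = (c + 2)*(c + 3)*(c - 2)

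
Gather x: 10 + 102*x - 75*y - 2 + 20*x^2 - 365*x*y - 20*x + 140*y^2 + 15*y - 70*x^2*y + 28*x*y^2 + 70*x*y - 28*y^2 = x^2*(20 - 70*y) + x*(28*y^2 - 295*y + 82) + 112*y^2 - 60*y + 8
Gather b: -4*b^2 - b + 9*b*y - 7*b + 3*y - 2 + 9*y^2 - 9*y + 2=-4*b^2 + b*(9*y - 8) + 9*y^2 - 6*y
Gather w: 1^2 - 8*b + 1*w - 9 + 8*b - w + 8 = 0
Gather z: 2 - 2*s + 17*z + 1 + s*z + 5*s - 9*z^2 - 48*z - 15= 3*s - 9*z^2 + z*(s - 31) - 12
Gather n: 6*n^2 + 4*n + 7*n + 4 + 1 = 6*n^2 + 11*n + 5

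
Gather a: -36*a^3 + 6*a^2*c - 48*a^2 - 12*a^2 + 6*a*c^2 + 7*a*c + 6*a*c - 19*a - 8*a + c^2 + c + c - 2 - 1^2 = -36*a^3 + a^2*(6*c - 60) + a*(6*c^2 + 13*c - 27) + c^2 + 2*c - 3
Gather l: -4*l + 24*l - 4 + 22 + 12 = 20*l + 30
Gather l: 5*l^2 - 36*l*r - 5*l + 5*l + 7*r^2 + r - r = 5*l^2 - 36*l*r + 7*r^2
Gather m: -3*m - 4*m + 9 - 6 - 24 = -7*m - 21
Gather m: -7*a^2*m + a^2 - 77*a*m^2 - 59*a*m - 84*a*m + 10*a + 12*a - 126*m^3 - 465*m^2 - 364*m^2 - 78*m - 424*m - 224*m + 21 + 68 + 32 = a^2 + 22*a - 126*m^3 + m^2*(-77*a - 829) + m*(-7*a^2 - 143*a - 726) + 121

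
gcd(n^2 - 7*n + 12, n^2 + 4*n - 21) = n - 3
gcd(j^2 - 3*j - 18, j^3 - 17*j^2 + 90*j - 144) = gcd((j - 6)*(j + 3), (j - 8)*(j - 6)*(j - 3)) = j - 6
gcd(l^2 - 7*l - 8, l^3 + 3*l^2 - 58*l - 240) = l - 8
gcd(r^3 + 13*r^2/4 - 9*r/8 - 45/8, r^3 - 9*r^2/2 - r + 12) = r + 3/2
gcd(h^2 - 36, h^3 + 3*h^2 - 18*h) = h + 6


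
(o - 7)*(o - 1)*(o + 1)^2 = o^4 - 6*o^3 - 8*o^2 + 6*o + 7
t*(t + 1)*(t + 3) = t^3 + 4*t^2 + 3*t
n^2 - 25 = (n - 5)*(n + 5)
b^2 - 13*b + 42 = (b - 7)*(b - 6)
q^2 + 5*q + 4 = (q + 1)*(q + 4)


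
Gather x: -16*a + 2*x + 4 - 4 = -16*a + 2*x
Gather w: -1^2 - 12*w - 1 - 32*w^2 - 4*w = -32*w^2 - 16*w - 2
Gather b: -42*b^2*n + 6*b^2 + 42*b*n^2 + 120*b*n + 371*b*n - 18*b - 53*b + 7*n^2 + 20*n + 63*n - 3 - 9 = b^2*(6 - 42*n) + b*(42*n^2 + 491*n - 71) + 7*n^2 + 83*n - 12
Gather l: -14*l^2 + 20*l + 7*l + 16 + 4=-14*l^2 + 27*l + 20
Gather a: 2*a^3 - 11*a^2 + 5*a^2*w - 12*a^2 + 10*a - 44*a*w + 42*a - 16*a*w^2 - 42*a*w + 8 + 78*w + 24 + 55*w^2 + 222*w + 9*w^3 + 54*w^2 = 2*a^3 + a^2*(5*w - 23) + a*(-16*w^2 - 86*w + 52) + 9*w^3 + 109*w^2 + 300*w + 32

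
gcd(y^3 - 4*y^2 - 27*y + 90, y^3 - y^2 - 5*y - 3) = y - 3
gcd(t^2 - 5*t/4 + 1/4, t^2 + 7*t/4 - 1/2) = t - 1/4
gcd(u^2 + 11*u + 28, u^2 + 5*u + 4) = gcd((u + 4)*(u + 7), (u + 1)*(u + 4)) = u + 4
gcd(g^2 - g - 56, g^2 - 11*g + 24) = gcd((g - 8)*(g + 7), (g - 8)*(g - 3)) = g - 8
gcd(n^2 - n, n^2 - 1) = n - 1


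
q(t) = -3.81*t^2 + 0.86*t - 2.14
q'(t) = 0.86 - 7.62*t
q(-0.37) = -2.98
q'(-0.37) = 3.68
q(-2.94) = -37.60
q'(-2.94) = 23.26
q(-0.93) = -6.24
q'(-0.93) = 7.95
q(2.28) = -19.99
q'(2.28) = -16.51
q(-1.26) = -9.27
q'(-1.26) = 10.46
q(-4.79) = -93.68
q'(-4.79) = 37.36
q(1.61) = -10.63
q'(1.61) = -11.41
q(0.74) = -3.59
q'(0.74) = -4.78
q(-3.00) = -39.01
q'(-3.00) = 23.72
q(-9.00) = -318.49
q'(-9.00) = 69.44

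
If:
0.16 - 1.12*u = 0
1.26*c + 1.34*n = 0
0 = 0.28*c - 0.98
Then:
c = 3.50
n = -3.29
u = 0.14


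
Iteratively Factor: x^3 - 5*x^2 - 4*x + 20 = (x - 2)*(x^2 - 3*x - 10) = (x - 5)*(x - 2)*(x + 2)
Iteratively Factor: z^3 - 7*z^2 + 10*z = (z)*(z^2 - 7*z + 10) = z*(z - 5)*(z - 2)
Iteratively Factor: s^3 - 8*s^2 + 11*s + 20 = (s - 4)*(s^2 - 4*s - 5) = (s - 5)*(s - 4)*(s + 1)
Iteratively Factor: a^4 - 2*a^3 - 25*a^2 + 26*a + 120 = (a + 2)*(a^3 - 4*a^2 - 17*a + 60) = (a - 3)*(a + 2)*(a^2 - a - 20) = (a - 3)*(a + 2)*(a + 4)*(a - 5)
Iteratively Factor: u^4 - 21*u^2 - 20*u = (u + 1)*(u^3 - u^2 - 20*u) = (u + 1)*(u + 4)*(u^2 - 5*u) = u*(u + 1)*(u + 4)*(u - 5)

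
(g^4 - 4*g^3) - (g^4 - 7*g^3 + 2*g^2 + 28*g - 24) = 3*g^3 - 2*g^2 - 28*g + 24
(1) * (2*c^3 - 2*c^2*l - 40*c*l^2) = 2*c^3 - 2*c^2*l - 40*c*l^2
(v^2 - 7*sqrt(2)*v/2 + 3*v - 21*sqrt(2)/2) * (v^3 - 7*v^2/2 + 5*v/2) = v^5 - 7*sqrt(2)*v^4/2 - v^4/2 - 8*v^3 + 7*sqrt(2)*v^3/4 + 15*v^2/2 + 28*sqrt(2)*v^2 - 105*sqrt(2)*v/4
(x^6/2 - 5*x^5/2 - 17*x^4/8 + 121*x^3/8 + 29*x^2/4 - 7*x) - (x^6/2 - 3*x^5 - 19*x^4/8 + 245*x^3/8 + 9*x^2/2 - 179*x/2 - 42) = x^5/2 + x^4/4 - 31*x^3/2 + 11*x^2/4 + 165*x/2 + 42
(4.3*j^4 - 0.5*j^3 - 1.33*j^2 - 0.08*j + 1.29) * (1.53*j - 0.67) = 6.579*j^5 - 3.646*j^4 - 1.6999*j^3 + 0.7687*j^2 + 2.0273*j - 0.8643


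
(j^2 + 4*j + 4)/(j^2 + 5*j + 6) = (j + 2)/(j + 3)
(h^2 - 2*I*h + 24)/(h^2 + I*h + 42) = (h + 4*I)/(h + 7*I)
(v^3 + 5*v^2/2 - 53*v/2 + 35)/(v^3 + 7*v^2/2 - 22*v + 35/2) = (v - 2)/(v - 1)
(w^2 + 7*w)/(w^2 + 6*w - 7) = w/(w - 1)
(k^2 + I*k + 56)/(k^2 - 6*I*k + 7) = (k + 8*I)/(k + I)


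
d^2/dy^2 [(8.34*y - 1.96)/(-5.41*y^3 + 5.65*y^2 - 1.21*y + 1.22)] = (-1464.575724*y^5 + 2217.933372*y^4 - 1381.843792*y^3 - 208.15728*y^2 + 342.146832*y - 45.904304)/(158.340421*y^9 - 496.094295*y^8 + 624.345378*y^7 - 509.396161*y^6 + 363.387798*y^5 - 189.570297*y^4 + 75.971473*y^3 - 30.586986*y^2 + 5.402892*y - 1.815848)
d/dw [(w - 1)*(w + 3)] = 2*w + 2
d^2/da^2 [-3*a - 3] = 0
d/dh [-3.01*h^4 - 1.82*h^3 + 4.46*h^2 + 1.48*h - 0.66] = -12.04*h^3 - 5.46*h^2 + 8.92*h + 1.48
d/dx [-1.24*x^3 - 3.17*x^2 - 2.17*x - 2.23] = -3.72*x^2 - 6.34*x - 2.17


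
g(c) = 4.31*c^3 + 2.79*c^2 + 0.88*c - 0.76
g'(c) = 12.93*c^2 + 5.58*c + 0.88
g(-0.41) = -0.95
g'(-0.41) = 0.77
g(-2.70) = -67.63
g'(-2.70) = 80.07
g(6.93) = 1573.75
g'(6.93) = 660.51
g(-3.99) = -233.63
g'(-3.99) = 184.46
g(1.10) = 9.32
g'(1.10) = 22.66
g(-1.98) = -25.02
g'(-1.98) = 40.52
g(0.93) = 5.94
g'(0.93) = 17.25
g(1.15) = 10.50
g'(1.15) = 24.40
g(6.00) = 1035.92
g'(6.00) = 499.84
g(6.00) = 1035.92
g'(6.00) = 499.84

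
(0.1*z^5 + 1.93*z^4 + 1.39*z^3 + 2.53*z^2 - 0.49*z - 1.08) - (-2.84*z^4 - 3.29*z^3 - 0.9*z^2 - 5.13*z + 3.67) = 0.1*z^5 + 4.77*z^4 + 4.68*z^3 + 3.43*z^2 + 4.64*z - 4.75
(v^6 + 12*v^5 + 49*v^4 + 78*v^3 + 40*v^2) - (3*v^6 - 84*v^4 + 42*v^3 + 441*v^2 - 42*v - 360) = -2*v^6 + 12*v^5 + 133*v^4 + 36*v^3 - 401*v^2 + 42*v + 360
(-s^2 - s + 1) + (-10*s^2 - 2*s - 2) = -11*s^2 - 3*s - 1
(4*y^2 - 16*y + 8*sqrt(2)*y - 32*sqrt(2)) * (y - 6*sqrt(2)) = 4*y^3 - 16*sqrt(2)*y^2 - 16*y^2 - 96*y + 64*sqrt(2)*y + 384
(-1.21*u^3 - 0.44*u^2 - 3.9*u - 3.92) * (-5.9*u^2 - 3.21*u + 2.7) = 7.139*u^5 + 6.4801*u^4 + 21.1554*u^3 + 34.459*u^2 + 2.0532*u - 10.584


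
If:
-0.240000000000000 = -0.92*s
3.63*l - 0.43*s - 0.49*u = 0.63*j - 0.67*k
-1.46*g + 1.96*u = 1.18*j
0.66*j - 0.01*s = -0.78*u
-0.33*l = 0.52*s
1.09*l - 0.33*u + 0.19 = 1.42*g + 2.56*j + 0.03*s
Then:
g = -1.10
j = 0.57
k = 2.58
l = -0.41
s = 0.26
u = -0.48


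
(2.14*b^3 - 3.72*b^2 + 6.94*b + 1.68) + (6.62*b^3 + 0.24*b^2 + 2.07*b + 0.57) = 8.76*b^3 - 3.48*b^2 + 9.01*b + 2.25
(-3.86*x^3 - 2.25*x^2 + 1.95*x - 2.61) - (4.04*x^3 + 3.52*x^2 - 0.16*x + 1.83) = -7.9*x^3 - 5.77*x^2 + 2.11*x - 4.44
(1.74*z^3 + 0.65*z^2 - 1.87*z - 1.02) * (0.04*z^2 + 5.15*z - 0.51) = 0.0696*z^5 + 8.987*z^4 + 2.3853*z^3 - 10.0028*z^2 - 4.2993*z + 0.5202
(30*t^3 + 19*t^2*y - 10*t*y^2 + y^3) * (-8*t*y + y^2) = -240*t^4*y - 122*t^3*y^2 + 99*t^2*y^3 - 18*t*y^4 + y^5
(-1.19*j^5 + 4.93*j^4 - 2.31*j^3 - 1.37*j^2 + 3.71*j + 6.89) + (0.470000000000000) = -1.19*j^5 + 4.93*j^4 - 2.31*j^3 - 1.37*j^2 + 3.71*j + 7.36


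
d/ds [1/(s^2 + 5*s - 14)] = (-2*s - 5)/(s^2 + 5*s - 14)^2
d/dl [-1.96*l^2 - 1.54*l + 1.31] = -3.92*l - 1.54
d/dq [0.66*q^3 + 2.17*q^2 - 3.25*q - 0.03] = 1.98*q^2 + 4.34*q - 3.25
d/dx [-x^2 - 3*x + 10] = -2*x - 3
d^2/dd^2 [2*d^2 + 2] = 4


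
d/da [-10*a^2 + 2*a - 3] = 2 - 20*a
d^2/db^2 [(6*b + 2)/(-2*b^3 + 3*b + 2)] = 12*(3*(3*b + 1)*(2*b^2 - 1)^2 + (6*b^2 + 2*b*(3*b + 1) - 3)*(-2*b^3 + 3*b + 2))/(-2*b^3 + 3*b + 2)^3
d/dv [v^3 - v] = 3*v^2 - 1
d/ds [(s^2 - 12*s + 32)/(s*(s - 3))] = (9*s^2 - 64*s + 96)/(s^2*(s^2 - 6*s + 9))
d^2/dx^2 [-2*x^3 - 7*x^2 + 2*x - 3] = -12*x - 14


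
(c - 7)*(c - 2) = c^2 - 9*c + 14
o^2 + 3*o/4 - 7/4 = (o - 1)*(o + 7/4)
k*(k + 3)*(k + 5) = k^3 + 8*k^2 + 15*k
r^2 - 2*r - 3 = (r - 3)*(r + 1)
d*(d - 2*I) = d^2 - 2*I*d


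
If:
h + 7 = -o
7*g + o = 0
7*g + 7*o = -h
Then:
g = -1/5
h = -42/5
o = 7/5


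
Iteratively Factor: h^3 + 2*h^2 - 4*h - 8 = (h + 2)*(h^2 - 4) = (h + 2)^2*(h - 2)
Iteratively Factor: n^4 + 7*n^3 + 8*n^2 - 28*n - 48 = (n + 3)*(n^3 + 4*n^2 - 4*n - 16) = (n + 2)*(n + 3)*(n^2 + 2*n - 8) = (n + 2)*(n + 3)*(n + 4)*(n - 2)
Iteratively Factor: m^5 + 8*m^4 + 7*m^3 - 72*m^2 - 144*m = (m + 3)*(m^4 + 5*m^3 - 8*m^2 - 48*m) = (m + 3)*(m + 4)*(m^3 + m^2 - 12*m) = m*(m + 3)*(m + 4)*(m^2 + m - 12) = m*(m + 3)*(m + 4)^2*(m - 3)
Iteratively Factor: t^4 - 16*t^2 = (t - 4)*(t^3 + 4*t^2) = (t - 4)*(t + 4)*(t^2) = t*(t - 4)*(t + 4)*(t)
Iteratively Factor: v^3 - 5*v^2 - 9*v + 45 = (v - 5)*(v^2 - 9) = (v - 5)*(v - 3)*(v + 3)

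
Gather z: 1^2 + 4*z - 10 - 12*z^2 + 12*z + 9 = -12*z^2 + 16*z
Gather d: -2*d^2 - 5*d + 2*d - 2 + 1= -2*d^2 - 3*d - 1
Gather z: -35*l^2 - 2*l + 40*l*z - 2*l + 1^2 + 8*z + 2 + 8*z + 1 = -35*l^2 - 4*l + z*(40*l + 16) + 4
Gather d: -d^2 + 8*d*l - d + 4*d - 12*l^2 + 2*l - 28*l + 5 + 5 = -d^2 + d*(8*l + 3) - 12*l^2 - 26*l + 10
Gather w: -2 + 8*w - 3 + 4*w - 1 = 12*w - 6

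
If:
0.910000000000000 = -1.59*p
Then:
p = -0.57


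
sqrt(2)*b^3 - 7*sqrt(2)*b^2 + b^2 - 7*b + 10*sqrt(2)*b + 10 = (b - 5)*(b - 2)*(sqrt(2)*b + 1)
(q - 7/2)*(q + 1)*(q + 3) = q^3 + q^2/2 - 11*q - 21/2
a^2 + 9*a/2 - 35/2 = (a - 5/2)*(a + 7)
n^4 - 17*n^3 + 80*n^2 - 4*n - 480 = (n - 8)*(n - 6)*(n - 5)*(n + 2)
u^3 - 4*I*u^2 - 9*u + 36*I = (u - 3)*(u + 3)*(u - 4*I)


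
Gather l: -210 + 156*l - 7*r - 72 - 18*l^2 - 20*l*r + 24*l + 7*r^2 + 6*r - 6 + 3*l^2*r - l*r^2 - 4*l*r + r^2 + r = l^2*(3*r - 18) + l*(-r^2 - 24*r + 180) + 8*r^2 - 288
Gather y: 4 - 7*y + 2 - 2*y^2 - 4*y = -2*y^2 - 11*y + 6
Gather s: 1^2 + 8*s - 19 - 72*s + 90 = 72 - 64*s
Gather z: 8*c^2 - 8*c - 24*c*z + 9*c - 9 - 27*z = 8*c^2 + c + z*(-24*c - 27) - 9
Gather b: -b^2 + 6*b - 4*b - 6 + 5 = -b^2 + 2*b - 1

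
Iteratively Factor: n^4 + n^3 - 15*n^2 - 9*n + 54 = (n - 2)*(n^3 + 3*n^2 - 9*n - 27) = (n - 3)*(n - 2)*(n^2 + 6*n + 9) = (n - 3)*(n - 2)*(n + 3)*(n + 3)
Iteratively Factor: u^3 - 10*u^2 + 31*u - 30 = (u - 2)*(u^2 - 8*u + 15) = (u - 5)*(u - 2)*(u - 3)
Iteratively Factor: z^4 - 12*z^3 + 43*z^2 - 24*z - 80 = (z - 5)*(z^3 - 7*z^2 + 8*z + 16) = (z - 5)*(z + 1)*(z^2 - 8*z + 16) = (z - 5)*(z - 4)*(z + 1)*(z - 4)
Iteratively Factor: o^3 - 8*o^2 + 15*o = (o - 3)*(o^2 - 5*o) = o*(o - 3)*(o - 5)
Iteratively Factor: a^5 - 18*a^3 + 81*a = (a + 3)*(a^4 - 3*a^3 - 9*a^2 + 27*a) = (a + 3)^2*(a^3 - 6*a^2 + 9*a) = (a - 3)*(a + 3)^2*(a^2 - 3*a) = a*(a - 3)*(a + 3)^2*(a - 3)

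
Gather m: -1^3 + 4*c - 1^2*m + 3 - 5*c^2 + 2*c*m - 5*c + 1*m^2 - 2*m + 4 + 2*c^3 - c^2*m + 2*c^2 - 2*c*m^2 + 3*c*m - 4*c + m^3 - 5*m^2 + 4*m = 2*c^3 - 3*c^2 - 5*c + m^3 + m^2*(-2*c - 4) + m*(-c^2 + 5*c + 1) + 6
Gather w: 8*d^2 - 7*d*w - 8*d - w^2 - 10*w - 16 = 8*d^2 - 8*d - w^2 + w*(-7*d - 10) - 16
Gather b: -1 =-1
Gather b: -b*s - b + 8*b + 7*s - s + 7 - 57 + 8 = b*(7 - s) + 6*s - 42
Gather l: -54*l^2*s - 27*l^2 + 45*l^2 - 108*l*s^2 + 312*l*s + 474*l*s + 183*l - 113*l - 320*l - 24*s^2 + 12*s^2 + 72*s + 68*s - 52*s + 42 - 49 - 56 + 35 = l^2*(18 - 54*s) + l*(-108*s^2 + 786*s - 250) - 12*s^2 + 88*s - 28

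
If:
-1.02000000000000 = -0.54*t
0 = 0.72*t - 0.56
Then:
No Solution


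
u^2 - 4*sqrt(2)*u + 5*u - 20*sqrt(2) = (u + 5)*(u - 4*sqrt(2))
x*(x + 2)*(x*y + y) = x^3*y + 3*x^2*y + 2*x*y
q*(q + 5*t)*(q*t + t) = q^3*t + 5*q^2*t^2 + q^2*t + 5*q*t^2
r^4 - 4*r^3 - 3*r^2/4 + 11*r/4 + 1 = (r - 4)*(r - 1)*(r + 1/2)^2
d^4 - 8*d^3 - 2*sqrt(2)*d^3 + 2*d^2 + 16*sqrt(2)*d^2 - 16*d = d*(d - 8)*(d - sqrt(2))^2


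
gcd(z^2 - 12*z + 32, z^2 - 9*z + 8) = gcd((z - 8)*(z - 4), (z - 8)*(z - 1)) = z - 8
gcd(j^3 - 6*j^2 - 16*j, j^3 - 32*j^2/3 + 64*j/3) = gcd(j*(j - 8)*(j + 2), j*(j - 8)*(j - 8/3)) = j^2 - 8*j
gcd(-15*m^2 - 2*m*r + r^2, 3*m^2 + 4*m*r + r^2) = 3*m + r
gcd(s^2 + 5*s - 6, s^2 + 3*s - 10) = 1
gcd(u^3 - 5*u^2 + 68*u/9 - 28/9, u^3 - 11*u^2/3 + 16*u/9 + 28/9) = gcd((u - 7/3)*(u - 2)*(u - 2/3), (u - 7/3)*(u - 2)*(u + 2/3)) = u^2 - 13*u/3 + 14/3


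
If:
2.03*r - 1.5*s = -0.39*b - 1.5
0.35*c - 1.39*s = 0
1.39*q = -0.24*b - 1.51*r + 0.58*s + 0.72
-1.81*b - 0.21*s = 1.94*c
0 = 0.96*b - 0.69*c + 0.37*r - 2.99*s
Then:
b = 0.13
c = -0.12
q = 1.34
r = -0.79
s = -0.03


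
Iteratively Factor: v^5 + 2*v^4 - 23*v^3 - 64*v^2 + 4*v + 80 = (v + 2)*(v^4 - 23*v^2 - 18*v + 40) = (v - 1)*(v + 2)*(v^3 + v^2 - 22*v - 40) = (v - 1)*(v + 2)*(v + 4)*(v^2 - 3*v - 10) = (v - 1)*(v + 2)^2*(v + 4)*(v - 5)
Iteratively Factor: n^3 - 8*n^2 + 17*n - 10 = (n - 2)*(n^2 - 6*n + 5) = (n - 2)*(n - 1)*(n - 5)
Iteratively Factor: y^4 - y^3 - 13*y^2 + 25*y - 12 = (y - 3)*(y^3 + 2*y^2 - 7*y + 4) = (y - 3)*(y + 4)*(y^2 - 2*y + 1) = (y - 3)*(y - 1)*(y + 4)*(y - 1)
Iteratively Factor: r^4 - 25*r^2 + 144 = (r + 3)*(r^3 - 3*r^2 - 16*r + 48) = (r - 4)*(r + 3)*(r^2 + r - 12) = (r - 4)*(r + 3)*(r + 4)*(r - 3)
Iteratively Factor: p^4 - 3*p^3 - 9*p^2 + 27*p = (p + 3)*(p^3 - 6*p^2 + 9*p) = (p - 3)*(p + 3)*(p^2 - 3*p) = (p - 3)^2*(p + 3)*(p)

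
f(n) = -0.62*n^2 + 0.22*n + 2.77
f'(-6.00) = 7.66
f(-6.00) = -20.87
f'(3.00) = -3.50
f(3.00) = -2.15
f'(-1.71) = 2.34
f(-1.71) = 0.58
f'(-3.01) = 3.95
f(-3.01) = -3.51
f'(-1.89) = 2.56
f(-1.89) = 0.14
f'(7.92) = -9.60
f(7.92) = -34.38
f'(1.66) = -1.84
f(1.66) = 1.43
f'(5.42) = -6.50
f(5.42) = -14.25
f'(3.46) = -4.07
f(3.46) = -3.89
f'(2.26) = -2.58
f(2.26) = 0.10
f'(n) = 0.22 - 1.24*n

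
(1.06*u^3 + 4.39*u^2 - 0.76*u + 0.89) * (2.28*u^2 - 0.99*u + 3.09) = 2.4168*u^5 + 8.9598*u^4 - 2.8035*u^3 + 16.3467*u^2 - 3.2295*u + 2.7501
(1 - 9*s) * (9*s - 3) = -81*s^2 + 36*s - 3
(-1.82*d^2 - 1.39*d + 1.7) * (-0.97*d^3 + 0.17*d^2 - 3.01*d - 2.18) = 1.7654*d^5 + 1.0389*d^4 + 3.5929*d^3 + 8.4405*d^2 - 2.0868*d - 3.706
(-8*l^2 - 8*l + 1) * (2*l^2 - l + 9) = -16*l^4 - 8*l^3 - 62*l^2 - 73*l + 9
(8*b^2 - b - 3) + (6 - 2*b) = 8*b^2 - 3*b + 3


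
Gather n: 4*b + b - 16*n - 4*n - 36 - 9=5*b - 20*n - 45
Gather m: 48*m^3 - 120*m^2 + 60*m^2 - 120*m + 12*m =48*m^3 - 60*m^2 - 108*m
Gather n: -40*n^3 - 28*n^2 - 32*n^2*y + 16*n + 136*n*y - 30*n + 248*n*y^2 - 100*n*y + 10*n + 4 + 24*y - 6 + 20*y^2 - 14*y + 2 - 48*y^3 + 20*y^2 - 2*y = -40*n^3 + n^2*(-32*y - 28) + n*(248*y^2 + 36*y - 4) - 48*y^3 + 40*y^2 + 8*y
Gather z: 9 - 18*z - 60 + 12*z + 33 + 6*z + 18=0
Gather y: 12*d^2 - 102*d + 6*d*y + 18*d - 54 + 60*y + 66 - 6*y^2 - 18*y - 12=12*d^2 - 84*d - 6*y^2 + y*(6*d + 42)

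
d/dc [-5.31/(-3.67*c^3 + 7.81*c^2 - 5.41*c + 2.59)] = (-58.4631*c^2 + 82.9422*c - 28.7271)/(3.67*c^3 - 7.81*c^2 + 5.41*c - 2.59)^2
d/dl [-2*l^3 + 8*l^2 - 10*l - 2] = -6*l^2 + 16*l - 10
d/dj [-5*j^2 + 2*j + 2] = 2 - 10*j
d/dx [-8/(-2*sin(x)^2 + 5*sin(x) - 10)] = 8*(5 - 4*sin(x))*cos(x)/(-5*sin(x) - cos(2*x) + 11)^2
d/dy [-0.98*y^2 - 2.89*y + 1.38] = -1.96*y - 2.89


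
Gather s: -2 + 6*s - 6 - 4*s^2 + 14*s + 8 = -4*s^2 + 20*s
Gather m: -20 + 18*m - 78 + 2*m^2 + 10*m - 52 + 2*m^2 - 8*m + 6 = 4*m^2 + 20*m - 144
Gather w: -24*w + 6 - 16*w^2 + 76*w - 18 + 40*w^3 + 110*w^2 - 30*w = 40*w^3 + 94*w^2 + 22*w - 12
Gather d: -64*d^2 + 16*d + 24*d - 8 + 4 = -64*d^2 + 40*d - 4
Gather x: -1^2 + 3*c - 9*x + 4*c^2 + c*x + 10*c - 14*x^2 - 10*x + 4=4*c^2 + 13*c - 14*x^2 + x*(c - 19) + 3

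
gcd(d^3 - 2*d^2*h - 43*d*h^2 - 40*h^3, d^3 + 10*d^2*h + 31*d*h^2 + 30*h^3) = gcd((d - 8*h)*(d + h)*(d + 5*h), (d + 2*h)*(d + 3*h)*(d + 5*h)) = d + 5*h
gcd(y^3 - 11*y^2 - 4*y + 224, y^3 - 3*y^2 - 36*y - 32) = y^2 - 4*y - 32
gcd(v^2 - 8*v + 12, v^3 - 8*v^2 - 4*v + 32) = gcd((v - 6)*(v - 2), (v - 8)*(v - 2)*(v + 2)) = v - 2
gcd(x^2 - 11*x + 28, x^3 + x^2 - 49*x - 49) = x - 7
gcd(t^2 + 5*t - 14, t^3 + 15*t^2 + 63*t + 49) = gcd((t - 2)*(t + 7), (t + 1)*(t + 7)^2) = t + 7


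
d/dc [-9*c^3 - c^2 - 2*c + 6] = -27*c^2 - 2*c - 2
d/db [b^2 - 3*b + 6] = 2*b - 3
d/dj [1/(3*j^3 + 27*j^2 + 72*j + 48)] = (-j^2 - 6*j - 8)/(j^3 + 9*j^2 + 24*j + 16)^2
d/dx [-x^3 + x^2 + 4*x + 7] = -3*x^2 + 2*x + 4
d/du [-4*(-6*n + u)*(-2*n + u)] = 32*n - 8*u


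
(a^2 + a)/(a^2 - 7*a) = (a + 1)/(a - 7)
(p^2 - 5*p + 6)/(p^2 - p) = (p^2 - 5*p + 6)/(p*(p - 1))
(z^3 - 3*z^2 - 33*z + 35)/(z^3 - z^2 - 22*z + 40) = (z^2 - 8*z + 7)/(z^2 - 6*z + 8)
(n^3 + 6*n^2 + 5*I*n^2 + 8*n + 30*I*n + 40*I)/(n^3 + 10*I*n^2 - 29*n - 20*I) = (n^2 + 6*n + 8)/(n^2 + 5*I*n - 4)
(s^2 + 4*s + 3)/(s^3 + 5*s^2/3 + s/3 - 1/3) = 3*(s + 3)/(3*s^2 + 2*s - 1)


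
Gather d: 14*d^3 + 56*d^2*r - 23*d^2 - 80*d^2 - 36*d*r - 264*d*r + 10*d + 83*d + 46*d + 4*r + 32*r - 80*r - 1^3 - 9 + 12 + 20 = 14*d^3 + d^2*(56*r - 103) + d*(139 - 300*r) - 44*r + 22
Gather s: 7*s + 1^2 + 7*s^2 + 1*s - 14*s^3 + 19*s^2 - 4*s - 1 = -14*s^3 + 26*s^2 + 4*s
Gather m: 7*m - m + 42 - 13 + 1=6*m + 30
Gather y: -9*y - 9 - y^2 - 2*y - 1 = -y^2 - 11*y - 10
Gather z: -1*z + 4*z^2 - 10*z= 4*z^2 - 11*z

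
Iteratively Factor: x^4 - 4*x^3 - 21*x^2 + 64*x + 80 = (x - 4)*(x^3 - 21*x - 20) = (x - 5)*(x - 4)*(x^2 + 5*x + 4) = (x - 5)*(x - 4)*(x + 1)*(x + 4)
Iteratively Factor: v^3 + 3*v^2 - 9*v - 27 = (v + 3)*(v^2 - 9) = (v - 3)*(v + 3)*(v + 3)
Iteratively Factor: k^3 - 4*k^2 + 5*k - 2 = (k - 1)*(k^2 - 3*k + 2) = (k - 2)*(k - 1)*(k - 1)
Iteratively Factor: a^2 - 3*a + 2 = (a - 2)*(a - 1)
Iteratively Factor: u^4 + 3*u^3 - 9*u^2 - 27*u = (u)*(u^3 + 3*u^2 - 9*u - 27) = u*(u - 3)*(u^2 + 6*u + 9) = u*(u - 3)*(u + 3)*(u + 3)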